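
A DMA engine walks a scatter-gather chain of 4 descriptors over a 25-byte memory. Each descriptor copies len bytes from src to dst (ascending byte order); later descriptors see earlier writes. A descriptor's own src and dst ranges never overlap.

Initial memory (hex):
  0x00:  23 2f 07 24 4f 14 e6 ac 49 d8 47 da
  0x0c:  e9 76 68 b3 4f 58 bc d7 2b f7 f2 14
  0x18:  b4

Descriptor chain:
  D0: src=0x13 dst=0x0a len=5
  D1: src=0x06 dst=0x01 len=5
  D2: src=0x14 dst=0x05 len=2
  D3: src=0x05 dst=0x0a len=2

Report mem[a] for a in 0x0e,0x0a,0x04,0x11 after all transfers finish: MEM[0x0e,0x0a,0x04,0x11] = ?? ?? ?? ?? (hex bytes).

MEM[0x0e,0x0a,0x04,0x11] = 14 2b d8 58

[0] 0x13->0x0a len=5 : d7 2b f7 f2 14
[1] 0x06->0x01 len=5 : e6 ac 49 d8 d7
[2] 0x14->0x05 len=2 : 2b f7
[3] 0x05->0x0a len=2 : 2b f7
query mem[0x0e]=0x14, mem[0x0a]=0x2b, mem[0x04]=0xd8, mem[0x11]=0x58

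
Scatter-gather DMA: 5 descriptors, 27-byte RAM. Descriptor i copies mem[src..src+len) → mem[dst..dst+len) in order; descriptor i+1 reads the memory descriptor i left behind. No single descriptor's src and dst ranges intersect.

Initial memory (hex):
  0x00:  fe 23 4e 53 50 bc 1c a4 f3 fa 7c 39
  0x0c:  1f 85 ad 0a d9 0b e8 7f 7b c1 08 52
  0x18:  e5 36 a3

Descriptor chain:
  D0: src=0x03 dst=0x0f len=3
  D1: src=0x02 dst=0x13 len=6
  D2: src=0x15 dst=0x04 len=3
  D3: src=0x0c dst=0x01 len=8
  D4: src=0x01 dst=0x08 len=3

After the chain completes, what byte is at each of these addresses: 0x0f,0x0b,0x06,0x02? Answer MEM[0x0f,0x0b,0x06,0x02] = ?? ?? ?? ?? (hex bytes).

MEM[0x0f,0x0b,0x06,0x02] = 53 39 bc 85

[0] 0x03->0x0f len=3 : 53 50 bc
[1] 0x02->0x13 len=6 : 4e 53 50 bc 1c a4
[2] 0x15->0x04 len=3 : 50 bc 1c
[3] 0x0c->0x01 len=8 : 1f 85 ad 53 50 bc e8 4e
[4] 0x01->0x08 len=3 : 1f 85 ad
query mem[0x0f]=0x53, mem[0x0b]=0x39, mem[0x06]=0xbc, mem[0x02]=0x85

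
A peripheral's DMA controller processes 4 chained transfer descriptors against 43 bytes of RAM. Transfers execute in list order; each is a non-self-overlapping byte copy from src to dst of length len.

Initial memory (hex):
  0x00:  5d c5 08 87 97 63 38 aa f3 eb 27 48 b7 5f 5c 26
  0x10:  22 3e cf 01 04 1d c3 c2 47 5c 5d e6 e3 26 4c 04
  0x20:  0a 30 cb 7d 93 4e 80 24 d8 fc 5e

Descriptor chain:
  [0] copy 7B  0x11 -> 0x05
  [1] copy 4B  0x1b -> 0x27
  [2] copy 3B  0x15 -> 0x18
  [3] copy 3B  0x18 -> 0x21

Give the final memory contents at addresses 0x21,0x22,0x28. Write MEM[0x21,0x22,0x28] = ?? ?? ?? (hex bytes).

MEM[0x21,0x22,0x28] = 1d c3 e3

D0: mem[0x05..0x0b] <- [3e cf 01 04 1d c3 c2]
D1: mem[0x27..0x2a] <- [e6 e3 26 4c]
D2: mem[0x18..0x1a] <- [1d c3 c2]
D3: mem[0x21..0x23] <- [1d c3 c2]
query mem[0x21]=0x1d, mem[0x22]=0xc3, mem[0x28]=0xe3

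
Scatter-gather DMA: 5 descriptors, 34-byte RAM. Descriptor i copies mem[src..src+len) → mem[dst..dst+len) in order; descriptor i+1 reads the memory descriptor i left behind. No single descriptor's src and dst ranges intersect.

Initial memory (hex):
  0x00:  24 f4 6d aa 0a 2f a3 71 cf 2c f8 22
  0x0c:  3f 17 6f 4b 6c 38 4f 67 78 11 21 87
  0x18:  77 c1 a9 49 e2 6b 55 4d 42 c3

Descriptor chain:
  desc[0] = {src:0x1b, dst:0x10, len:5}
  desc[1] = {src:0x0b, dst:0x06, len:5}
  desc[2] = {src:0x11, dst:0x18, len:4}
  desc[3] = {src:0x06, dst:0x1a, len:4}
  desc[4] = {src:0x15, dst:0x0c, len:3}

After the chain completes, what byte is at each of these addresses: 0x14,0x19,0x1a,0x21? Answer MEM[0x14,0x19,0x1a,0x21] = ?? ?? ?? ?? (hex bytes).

#0 dst[0x10+5] := {0x49,0xe2,0x6b,0x55,0x4d}
#1 dst[0x06+5] := {0x22,0x3f,0x17,0x6f,0x4b}
#2 dst[0x18+4] := {0xe2,0x6b,0x55,0x4d}
#3 dst[0x1a+4] := {0x22,0x3f,0x17,0x6f}
#4 dst[0x0c+3] := {0x11,0x21,0x87}
query mem[0x14]=0x4d, mem[0x19]=0x6b, mem[0x1a]=0x22, mem[0x21]=0xc3

MEM[0x14,0x19,0x1a,0x21] = 4d 6b 22 c3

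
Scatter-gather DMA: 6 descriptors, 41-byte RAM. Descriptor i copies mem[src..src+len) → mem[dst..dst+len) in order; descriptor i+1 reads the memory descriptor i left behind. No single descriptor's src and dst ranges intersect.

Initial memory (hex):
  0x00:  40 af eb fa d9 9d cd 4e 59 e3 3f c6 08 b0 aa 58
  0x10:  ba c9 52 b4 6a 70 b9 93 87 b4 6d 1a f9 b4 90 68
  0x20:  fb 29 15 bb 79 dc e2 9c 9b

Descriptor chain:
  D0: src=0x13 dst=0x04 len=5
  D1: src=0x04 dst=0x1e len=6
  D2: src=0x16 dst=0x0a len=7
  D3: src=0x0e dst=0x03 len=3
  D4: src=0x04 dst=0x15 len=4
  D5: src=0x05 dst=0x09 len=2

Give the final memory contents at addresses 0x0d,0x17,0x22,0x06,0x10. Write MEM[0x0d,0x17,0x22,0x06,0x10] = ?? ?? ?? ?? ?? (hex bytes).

#0 dst[0x04+5] := {0xb4,0x6a,0x70,0xb9,0x93}
#1 dst[0x1e+6] := {0xb4,0x6a,0x70,0xb9,0x93,0xe3}
#2 dst[0x0a+7] := {0xb9,0x93,0x87,0xb4,0x6d,0x1a,0xf9}
#3 dst[0x03+3] := {0x6d,0x1a,0xf9}
#4 dst[0x15+4] := {0x1a,0xf9,0x70,0xb9}
#5 dst[0x09+2] := {0xf9,0x70}
query mem[0x0d]=0xb4, mem[0x17]=0x70, mem[0x22]=0x93, mem[0x06]=0x70, mem[0x10]=0xf9

MEM[0x0d,0x17,0x22,0x06,0x10] = b4 70 93 70 f9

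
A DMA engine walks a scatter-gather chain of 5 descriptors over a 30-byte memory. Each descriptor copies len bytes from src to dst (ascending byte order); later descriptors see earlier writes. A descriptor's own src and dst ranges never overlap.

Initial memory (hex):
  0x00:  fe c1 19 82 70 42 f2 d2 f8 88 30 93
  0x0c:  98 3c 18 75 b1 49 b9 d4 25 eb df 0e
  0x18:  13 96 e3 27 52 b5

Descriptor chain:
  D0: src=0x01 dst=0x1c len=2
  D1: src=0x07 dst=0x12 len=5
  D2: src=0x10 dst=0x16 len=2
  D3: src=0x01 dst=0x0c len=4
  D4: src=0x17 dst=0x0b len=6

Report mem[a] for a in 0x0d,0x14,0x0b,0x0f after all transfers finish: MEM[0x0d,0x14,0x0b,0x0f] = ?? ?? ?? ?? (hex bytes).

MEM[0x0d,0x14,0x0b,0x0f] = 96 88 49 27

D0: mem[0x1c..0x1d] <- [c1 19]
D1: mem[0x12..0x16] <- [d2 f8 88 30 93]
D2: mem[0x16..0x17] <- [b1 49]
D3: mem[0x0c..0x0f] <- [c1 19 82 70]
D4: mem[0x0b..0x10] <- [49 13 96 e3 27 c1]
query mem[0x0d]=0x96, mem[0x14]=0x88, mem[0x0b]=0x49, mem[0x0f]=0x27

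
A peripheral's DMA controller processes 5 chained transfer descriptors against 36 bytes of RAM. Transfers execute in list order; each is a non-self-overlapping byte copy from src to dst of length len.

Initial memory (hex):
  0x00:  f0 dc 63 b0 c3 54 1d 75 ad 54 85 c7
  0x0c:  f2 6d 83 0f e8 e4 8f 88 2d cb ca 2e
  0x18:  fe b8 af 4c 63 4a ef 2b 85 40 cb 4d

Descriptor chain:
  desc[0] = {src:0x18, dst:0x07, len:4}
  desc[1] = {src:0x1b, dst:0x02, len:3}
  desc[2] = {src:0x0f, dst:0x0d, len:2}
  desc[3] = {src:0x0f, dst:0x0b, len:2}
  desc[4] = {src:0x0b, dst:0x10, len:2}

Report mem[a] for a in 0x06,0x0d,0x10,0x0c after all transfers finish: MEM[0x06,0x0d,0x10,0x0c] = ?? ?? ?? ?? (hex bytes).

[0] 0x18->0x07 len=4 : fe b8 af 4c
[1] 0x1b->0x02 len=3 : 4c 63 4a
[2] 0x0f->0x0d len=2 : 0f e8
[3] 0x0f->0x0b len=2 : 0f e8
[4] 0x0b->0x10 len=2 : 0f e8
query mem[0x06]=0x1d, mem[0x0d]=0x0f, mem[0x10]=0x0f, mem[0x0c]=0xe8

MEM[0x06,0x0d,0x10,0x0c] = 1d 0f 0f e8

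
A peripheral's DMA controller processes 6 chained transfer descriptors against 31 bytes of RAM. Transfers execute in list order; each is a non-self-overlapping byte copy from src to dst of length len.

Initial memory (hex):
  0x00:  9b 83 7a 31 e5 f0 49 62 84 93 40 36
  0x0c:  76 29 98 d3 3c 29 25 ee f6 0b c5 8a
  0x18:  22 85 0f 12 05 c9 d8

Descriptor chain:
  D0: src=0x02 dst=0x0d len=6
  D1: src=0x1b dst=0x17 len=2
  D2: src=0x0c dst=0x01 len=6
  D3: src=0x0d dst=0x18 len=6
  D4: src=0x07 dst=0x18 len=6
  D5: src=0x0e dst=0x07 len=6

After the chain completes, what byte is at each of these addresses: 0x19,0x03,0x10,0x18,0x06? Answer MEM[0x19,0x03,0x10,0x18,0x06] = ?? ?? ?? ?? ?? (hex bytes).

[0] 0x02->0x0d len=6 : 7a 31 e5 f0 49 62
[1] 0x1b->0x17 len=2 : 12 05
[2] 0x0c->0x01 len=6 : 76 7a 31 e5 f0 49
[3] 0x0d->0x18 len=6 : 7a 31 e5 f0 49 62
[4] 0x07->0x18 len=6 : 62 84 93 40 36 76
[5] 0x0e->0x07 len=6 : 31 e5 f0 49 62 ee
query mem[0x19]=0x84, mem[0x03]=0x31, mem[0x10]=0xf0, mem[0x18]=0x62, mem[0x06]=0x49

MEM[0x19,0x03,0x10,0x18,0x06] = 84 31 f0 62 49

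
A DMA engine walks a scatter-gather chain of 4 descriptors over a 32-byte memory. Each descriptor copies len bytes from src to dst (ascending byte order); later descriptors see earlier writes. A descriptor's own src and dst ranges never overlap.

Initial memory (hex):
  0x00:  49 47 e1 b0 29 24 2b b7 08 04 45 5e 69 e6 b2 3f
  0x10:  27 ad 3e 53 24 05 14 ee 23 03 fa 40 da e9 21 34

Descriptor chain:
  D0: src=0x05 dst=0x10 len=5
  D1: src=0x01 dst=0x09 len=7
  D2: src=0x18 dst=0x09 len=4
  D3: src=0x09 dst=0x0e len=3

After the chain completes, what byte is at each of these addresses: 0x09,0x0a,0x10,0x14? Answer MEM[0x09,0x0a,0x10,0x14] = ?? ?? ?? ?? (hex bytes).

MEM[0x09,0x0a,0x10,0x14] = 23 03 fa 04

  after D0: wrote 5B at 0x10 = 242bb70804
  after D1: wrote 7B at 0x09 = 47e1b029242bb7
  after D2: wrote 4B at 0x09 = 2303fa40
  after D3: wrote 3B at 0x0e = 2303fa
query mem[0x09]=0x23, mem[0x0a]=0x03, mem[0x10]=0xfa, mem[0x14]=0x04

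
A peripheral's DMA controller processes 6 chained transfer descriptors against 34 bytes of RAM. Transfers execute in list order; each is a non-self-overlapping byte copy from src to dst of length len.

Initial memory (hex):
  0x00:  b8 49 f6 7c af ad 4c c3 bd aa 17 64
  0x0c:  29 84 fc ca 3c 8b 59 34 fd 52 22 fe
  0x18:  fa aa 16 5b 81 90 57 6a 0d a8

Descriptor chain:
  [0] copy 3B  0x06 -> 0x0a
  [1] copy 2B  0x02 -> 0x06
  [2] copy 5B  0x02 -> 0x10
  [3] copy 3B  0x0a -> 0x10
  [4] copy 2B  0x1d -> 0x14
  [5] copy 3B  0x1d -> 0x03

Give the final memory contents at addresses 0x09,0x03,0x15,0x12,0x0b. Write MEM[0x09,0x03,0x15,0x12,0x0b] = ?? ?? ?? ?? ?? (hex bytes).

MEM[0x09,0x03,0x15,0x12,0x0b] = aa 90 57 bd c3

  after D0: wrote 3B at 0x0a = 4cc3bd
  after D1: wrote 2B at 0x06 = f67c
  after D2: wrote 5B at 0x10 = f67cafadf6
  after D3: wrote 3B at 0x10 = 4cc3bd
  after D4: wrote 2B at 0x14 = 9057
  after D5: wrote 3B at 0x03 = 90576a
query mem[0x09]=0xaa, mem[0x03]=0x90, mem[0x15]=0x57, mem[0x12]=0xbd, mem[0x0b]=0xc3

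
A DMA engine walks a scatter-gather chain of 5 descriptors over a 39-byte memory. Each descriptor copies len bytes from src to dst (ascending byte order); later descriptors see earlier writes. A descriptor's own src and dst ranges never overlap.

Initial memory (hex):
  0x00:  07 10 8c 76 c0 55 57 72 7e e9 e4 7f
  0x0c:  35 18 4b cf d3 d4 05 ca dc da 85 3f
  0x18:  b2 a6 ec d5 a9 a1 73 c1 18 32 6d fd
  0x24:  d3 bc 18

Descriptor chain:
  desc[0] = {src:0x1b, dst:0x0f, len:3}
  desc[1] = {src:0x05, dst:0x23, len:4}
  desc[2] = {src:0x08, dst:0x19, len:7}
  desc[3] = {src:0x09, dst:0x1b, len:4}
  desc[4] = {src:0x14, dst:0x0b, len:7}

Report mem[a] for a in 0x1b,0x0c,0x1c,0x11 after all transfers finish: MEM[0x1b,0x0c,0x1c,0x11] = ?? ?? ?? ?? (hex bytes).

MEM[0x1b,0x0c,0x1c,0x11] = e9 da e4 e9

  after D0: wrote 3B at 0x0f = d5a9a1
  after D1: wrote 4B at 0x23 = 5557727e
  after D2: wrote 7B at 0x19 = 7ee9e47f35184b
  after D3: wrote 4B at 0x1b = e9e47f35
  after D4: wrote 7B at 0x0b = dcda853fb27ee9
query mem[0x1b]=0xe9, mem[0x0c]=0xda, mem[0x1c]=0xe4, mem[0x11]=0xe9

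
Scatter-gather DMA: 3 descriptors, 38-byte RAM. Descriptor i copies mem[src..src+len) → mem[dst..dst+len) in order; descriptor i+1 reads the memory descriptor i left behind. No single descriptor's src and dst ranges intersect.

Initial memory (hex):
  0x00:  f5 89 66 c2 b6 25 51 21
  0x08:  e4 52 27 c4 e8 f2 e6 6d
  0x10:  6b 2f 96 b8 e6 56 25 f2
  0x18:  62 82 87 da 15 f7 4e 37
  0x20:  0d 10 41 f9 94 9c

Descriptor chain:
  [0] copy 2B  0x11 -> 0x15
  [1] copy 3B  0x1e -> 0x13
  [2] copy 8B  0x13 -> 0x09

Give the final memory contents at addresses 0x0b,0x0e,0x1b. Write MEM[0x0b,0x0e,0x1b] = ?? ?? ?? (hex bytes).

MEM[0x0b,0x0e,0x1b] = 0d 62 da

D0: mem[0x15..0x16] <- [2f 96]
D1: mem[0x13..0x15] <- [4e 37 0d]
D2: mem[0x09..0x10] <- [4e 37 0d 96 f2 62 82 87]
query mem[0x0b]=0x0d, mem[0x0e]=0x62, mem[0x1b]=0xda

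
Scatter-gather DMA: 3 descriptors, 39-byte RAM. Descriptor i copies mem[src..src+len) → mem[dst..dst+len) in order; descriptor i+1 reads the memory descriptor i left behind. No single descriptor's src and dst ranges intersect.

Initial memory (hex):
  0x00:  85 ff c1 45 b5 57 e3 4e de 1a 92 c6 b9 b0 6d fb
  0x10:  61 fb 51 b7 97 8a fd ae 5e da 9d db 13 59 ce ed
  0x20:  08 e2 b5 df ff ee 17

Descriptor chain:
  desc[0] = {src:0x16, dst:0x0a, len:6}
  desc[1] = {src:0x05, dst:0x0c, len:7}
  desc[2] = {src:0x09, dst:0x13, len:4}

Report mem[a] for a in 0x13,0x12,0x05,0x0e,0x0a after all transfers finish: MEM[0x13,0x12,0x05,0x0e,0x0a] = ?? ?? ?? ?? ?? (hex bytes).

D0: mem[0x0a..0x0f] <- [fd ae 5e da 9d db]
D1: mem[0x0c..0x12] <- [57 e3 4e de 1a fd ae]
D2: mem[0x13..0x16] <- [1a fd ae 57]
query mem[0x13]=0x1a, mem[0x12]=0xae, mem[0x05]=0x57, mem[0x0e]=0x4e, mem[0x0a]=0xfd

MEM[0x13,0x12,0x05,0x0e,0x0a] = 1a ae 57 4e fd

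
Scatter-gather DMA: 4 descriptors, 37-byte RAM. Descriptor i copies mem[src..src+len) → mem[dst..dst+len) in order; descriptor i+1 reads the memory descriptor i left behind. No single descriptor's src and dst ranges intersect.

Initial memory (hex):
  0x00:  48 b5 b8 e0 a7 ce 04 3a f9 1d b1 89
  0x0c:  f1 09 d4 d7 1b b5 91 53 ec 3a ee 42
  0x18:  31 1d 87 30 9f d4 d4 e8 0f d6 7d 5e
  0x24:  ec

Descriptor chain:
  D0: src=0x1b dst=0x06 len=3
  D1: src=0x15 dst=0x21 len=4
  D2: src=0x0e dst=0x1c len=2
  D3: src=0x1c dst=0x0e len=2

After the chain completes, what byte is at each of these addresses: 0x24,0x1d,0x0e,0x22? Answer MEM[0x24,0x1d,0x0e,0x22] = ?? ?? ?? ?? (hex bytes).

#0 dst[0x06+3] := {0x30,0x9f,0xd4}
#1 dst[0x21+4] := {0x3a,0xee,0x42,0x31}
#2 dst[0x1c+2] := {0xd4,0xd7}
#3 dst[0x0e+2] := {0xd4,0xd7}
query mem[0x24]=0x31, mem[0x1d]=0xd7, mem[0x0e]=0xd4, mem[0x22]=0xee

MEM[0x24,0x1d,0x0e,0x22] = 31 d7 d4 ee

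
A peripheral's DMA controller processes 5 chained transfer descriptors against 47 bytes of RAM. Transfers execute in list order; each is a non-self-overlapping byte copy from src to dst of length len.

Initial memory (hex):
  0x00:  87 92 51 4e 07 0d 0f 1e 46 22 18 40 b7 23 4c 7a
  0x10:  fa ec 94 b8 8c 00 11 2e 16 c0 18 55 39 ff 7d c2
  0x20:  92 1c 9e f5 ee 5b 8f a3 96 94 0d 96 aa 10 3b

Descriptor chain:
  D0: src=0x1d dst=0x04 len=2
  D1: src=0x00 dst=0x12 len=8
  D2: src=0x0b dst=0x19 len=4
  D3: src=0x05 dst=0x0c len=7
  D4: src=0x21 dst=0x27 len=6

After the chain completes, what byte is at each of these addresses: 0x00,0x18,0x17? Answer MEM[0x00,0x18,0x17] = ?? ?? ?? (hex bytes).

[0] 0x1d->0x04 len=2 : ff 7d
[1] 0x00->0x12 len=8 : 87 92 51 4e ff 7d 0f 1e
[2] 0x0b->0x19 len=4 : 40 b7 23 4c
[3] 0x05->0x0c len=7 : 7d 0f 1e 46 22 18 40
[4] 0x21->0x27 len=6 : 1c 9e f5 ee 5b 8f
query mem[0x00]=0x87, mem[0x18]=0x0f, mem[0x17]=0x7d

MEM[0x00,0x18,0x17] = 87 0f 7d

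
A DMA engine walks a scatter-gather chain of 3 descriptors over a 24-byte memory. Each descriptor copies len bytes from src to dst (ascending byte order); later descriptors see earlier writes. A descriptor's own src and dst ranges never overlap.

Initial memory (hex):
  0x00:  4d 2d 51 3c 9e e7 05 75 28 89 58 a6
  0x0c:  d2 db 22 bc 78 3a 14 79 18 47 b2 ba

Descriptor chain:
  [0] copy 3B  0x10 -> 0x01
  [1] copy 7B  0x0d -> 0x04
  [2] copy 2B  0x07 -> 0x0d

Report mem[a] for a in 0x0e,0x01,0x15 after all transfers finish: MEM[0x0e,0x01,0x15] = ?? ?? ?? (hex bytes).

MEM[0x0e,0x01,0x15] = 3a 78 47

[0] 0x10->0x01 len=3 : 78 3a 14
[1] 0x0d->0x04 len=7 : db 22 bc 78 3a 14 79
[2] 0x07->0x0d len=2 : 78 3a
query mem[0x0e]=0x3a, mem[0x01]=0x78, mem[0x15]=0x47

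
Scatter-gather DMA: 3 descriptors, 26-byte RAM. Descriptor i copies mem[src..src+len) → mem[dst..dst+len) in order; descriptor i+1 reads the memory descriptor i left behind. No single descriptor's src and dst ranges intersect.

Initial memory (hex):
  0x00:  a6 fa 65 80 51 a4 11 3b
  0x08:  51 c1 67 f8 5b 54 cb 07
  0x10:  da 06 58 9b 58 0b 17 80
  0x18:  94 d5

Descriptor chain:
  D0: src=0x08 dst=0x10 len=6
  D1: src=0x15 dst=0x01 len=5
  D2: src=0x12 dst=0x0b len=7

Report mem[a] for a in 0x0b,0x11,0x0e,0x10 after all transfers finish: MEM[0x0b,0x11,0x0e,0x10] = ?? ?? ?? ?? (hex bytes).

MEM[0x0b,0x11,0x0e,0x10] = 67 94 54 80

[0] 0x08->0x10 len=6 : 51 c1 67 f8 5b 54
[1] 0x15->0x01 len=5 : 54 17 80 94 d5
[2] 0x12->0x0b len=7 : 67 f8 5b 54 17 80 94
query mem[0x0b]=0x67, mem[0x11]=0x94, mem[0x0e]=0x54, mem[0x10]=0x80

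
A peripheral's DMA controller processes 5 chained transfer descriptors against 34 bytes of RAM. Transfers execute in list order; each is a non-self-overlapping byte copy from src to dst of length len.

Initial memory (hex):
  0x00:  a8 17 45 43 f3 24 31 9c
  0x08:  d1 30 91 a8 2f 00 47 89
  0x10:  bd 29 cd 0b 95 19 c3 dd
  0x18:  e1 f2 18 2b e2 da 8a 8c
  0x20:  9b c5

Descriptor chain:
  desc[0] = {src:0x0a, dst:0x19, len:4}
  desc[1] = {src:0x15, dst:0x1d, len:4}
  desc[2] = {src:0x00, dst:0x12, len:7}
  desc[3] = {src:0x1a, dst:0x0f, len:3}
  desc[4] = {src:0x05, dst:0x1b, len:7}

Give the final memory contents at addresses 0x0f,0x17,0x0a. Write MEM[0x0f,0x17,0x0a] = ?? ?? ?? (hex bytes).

MEM[0x0f,0x17,0x0a] = a8 24 91

D0: mem[0x19..0x1c] <- [91 a8 2f 00]
D1: mem[0x1d..0x20] <- [19 c3 dd e1]
D2: mem[0x12..0x18] <- [a8 17 45 43 f3 24 31]
D3: mem[0x0f..0x11] <- [a8 2f 00]
D4: mem[0x1b..0x21] <- [24 31 9c d1 30 91 a8]
query mem[0x0f]=0xa8, mem[0x17]=0x24, mem[0x0a]=0x91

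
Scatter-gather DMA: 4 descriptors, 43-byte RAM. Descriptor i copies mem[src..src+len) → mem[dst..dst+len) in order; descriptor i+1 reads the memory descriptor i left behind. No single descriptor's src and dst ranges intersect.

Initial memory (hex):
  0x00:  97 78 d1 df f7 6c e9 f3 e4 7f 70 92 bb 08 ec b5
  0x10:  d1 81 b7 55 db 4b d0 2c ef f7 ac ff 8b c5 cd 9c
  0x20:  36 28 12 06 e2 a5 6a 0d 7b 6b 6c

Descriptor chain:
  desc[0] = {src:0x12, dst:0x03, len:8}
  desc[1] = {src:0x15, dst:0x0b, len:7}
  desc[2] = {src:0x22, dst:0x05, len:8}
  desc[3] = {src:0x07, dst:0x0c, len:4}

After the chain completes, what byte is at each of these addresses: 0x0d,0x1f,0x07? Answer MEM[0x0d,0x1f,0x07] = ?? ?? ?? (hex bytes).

  after D0: wrote 8B at 0x03 = b755db4bd02ceff7
  after D1: wrote 7B at 0x0b = 4bd02ceff7acff
  after D2: wrote 8B at 0x05 = 1206e2a56a0d7b6b
  after D3: wrote 4B at 0x0c = e2a56a0d
query mem[0x0d]=0xa5, mem[0x1f]=0x9c, mem[0x07]=0xe2

MEM[0x0d,0x1f,0x07] = a5 9c e2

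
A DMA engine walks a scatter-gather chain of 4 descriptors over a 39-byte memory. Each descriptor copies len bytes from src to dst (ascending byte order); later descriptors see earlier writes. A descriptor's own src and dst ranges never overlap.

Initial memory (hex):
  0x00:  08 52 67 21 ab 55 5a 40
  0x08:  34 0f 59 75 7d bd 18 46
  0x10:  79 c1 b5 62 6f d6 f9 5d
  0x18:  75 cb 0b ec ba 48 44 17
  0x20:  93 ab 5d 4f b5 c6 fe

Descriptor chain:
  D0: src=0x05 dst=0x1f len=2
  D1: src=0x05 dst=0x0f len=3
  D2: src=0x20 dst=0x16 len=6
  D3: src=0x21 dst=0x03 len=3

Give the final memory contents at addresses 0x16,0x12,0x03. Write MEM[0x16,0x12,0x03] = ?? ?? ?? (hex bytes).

MEM[0x16,0x12,0x03] = 5a b5 ab

[0] 0x05->0x1f len=2 : 55 5a
[1] 0x05->0x0f len=3 : 55 5a 40
[2] 0x20->0x16 len=6 : 5a ab 5d 4f b5 c6
[3] 0x21->0x03 len=3 : ab 5d 4f
query mem[0x16]=0x5a, mem[0x12]=0xb5, mem[0x03]=0xab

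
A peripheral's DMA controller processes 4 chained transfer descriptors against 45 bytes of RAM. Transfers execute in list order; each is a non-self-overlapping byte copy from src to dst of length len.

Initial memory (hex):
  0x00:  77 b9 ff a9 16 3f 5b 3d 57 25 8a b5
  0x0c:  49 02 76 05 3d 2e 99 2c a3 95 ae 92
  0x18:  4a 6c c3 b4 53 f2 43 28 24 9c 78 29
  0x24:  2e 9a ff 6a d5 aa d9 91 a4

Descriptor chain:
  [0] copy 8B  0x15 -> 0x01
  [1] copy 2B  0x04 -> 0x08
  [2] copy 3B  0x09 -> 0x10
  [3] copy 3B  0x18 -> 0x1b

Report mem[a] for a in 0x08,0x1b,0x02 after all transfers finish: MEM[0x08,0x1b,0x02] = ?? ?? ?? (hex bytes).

MEM[0x08,0x1b,0x02] = 4a 4a ae

[0] 0x15->0x01 len=8 : 95 ae 92 4a 6c c3 b4 53
[1] 0x04->0x08 len=2 : 4a 6c
[2] 0x09->0x10 len=3 : 6c 8a b5
[3] 0x18->0x1b len=3 : 4a 6c c3
query mem[0x08]=0x4a, mem[0x1b]=0x4a, mem[0x02]=0xae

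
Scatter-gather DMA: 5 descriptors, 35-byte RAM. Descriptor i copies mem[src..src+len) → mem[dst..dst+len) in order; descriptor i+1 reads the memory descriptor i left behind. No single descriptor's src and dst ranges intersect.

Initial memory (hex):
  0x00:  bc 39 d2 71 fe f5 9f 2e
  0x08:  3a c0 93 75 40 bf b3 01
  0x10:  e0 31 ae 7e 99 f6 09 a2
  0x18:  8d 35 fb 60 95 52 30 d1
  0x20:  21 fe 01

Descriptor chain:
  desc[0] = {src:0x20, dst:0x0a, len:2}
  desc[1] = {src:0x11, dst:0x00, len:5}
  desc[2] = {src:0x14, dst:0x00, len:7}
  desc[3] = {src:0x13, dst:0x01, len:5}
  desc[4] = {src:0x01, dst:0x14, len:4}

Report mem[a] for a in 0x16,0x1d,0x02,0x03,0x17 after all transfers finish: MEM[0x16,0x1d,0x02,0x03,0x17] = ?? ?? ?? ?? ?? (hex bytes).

MEM[0x16,0x1d,0x02,0x03,0x17] = f6 52 99 f6 09

[0] 0x20->0x0a len=2 : 21 fe
[1] 0x11->0x00 len=5 : 31 ae 7e 99 f6
[2] 0x14->0x00 len=7 : 99 f6 09 a2 8d 35 fb
[3] 0x13->0x01 len=5 : 7e 99 f6 09 a2
[4] 0x01->0x14 len=4 : 7e 99 f6 09
query mem[0x16]=0xf6, mem[0x1d]=0x52, mem[0x02]=0x99, mem[0x03]=0xf6, mem[0x17]=0x09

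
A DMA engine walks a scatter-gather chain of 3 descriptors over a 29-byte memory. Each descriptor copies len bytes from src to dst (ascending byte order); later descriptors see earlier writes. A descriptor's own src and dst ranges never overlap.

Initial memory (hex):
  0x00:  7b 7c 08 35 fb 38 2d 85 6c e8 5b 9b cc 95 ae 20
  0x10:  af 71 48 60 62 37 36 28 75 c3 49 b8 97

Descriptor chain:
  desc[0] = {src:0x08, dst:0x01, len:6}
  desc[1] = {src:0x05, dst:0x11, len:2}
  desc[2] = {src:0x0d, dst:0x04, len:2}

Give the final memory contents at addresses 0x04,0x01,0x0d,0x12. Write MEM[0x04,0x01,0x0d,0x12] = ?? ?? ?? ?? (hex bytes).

[0] 0x08->0x01 len=6 : 6c e8 5b 9b cc 95
[1] 0x05->0x11 len=2 : cc 95
[2] 0x0d->0x04 len=2 : 95 ae
query mem[0x04]=0x95, mem[0x01]=0x6c, mem[0x0d]=0x95, mem[0x12]=0x95

MEM[0x04,0x01,0x0d,0x12] = 95 6c 95 95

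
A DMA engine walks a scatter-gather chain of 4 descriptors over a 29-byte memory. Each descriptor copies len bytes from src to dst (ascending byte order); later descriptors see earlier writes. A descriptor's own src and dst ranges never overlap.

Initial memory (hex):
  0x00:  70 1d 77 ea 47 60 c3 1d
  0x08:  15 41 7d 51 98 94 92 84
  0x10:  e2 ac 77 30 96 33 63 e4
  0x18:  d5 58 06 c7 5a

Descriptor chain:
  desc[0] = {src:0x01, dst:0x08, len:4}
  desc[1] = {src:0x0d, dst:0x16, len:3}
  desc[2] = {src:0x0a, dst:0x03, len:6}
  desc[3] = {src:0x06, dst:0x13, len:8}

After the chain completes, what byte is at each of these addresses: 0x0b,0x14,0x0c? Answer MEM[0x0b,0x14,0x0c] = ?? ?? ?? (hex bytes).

MEM[0x0b,0x14,0x0c] = 47 92 98

[0] 0x01->0x08 len=4 : 1d 77 ea 47
[1] 0x0d->0x16 len=3 : 94 92 84
[2] 0x0a->0x03 len=6 : ea 47 98 94 92 84
[3] 0x06->0x13 len=8 : 94 92 84 77 ea 47 98 94
query mem[0x0b]=0x47, mem[0x14]=0x92, mem[0x0c]=0x98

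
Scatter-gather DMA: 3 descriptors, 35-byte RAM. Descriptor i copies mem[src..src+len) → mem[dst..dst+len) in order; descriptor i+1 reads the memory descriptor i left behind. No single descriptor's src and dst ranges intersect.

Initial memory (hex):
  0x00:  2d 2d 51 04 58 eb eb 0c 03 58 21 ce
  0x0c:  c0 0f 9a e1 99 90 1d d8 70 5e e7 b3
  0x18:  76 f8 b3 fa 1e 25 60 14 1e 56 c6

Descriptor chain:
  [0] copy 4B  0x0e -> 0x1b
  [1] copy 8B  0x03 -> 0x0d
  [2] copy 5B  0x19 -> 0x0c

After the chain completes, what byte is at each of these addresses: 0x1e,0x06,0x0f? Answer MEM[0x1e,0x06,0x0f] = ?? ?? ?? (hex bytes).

#0 dst[0x1b+4] := {0x9a,0xe1,0x99,0x90}
#1 dst[0x0d+8] := {0x04,0x58,0xeb,0xeb,0x0c,0x03,0x58,0x21}
#2 dst[0x0c+5] := {0xf8,0xb3,0x9a,0xe1,0x99}
query mem[0x1e]=0x90, mem[0x06]=0xeb, mem[0x0f]=0xe1

MEM[0x1e,0x06,0x0f] = 90 eb e1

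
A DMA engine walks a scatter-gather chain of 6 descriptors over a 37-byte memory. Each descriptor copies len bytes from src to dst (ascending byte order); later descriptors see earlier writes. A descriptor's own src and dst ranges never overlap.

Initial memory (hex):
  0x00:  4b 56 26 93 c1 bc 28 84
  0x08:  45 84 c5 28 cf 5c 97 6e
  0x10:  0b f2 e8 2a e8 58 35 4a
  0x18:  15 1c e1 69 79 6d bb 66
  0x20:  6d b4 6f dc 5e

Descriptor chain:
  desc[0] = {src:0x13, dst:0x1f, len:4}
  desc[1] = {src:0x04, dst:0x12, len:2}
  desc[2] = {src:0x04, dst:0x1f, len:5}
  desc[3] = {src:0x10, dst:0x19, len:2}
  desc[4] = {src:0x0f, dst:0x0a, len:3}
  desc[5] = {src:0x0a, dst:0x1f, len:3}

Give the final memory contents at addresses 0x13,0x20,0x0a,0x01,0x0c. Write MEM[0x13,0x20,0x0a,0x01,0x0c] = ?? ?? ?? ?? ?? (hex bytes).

#0 dst[0x1f+4] := {0x2a,0xe8,0x58,0x35}
#1 dst[0x12+2] := {0xc1,0xbc}
#2 dst[0x1f+5] := {0xc1,0xbc,0x28,0x84,0x45}
#3 dst[0x19+2] := {0x0b,0xf2}
#4 dst[0x0a+3] := {0x6e,0x0b,0xf2}
#5 dst[0x1f+3] := {0x6e,0x0b,0xf2}
query mem[0x13]=0xbc, mem[0x20]=0x0b, mem[0x0a]=0x6e, mem[0x01]=0x56, mem[0x0c]=0xf2

MEM[0x13,0x20,0x0a,0x01,0x0c] = bc 0b 6e 56 f2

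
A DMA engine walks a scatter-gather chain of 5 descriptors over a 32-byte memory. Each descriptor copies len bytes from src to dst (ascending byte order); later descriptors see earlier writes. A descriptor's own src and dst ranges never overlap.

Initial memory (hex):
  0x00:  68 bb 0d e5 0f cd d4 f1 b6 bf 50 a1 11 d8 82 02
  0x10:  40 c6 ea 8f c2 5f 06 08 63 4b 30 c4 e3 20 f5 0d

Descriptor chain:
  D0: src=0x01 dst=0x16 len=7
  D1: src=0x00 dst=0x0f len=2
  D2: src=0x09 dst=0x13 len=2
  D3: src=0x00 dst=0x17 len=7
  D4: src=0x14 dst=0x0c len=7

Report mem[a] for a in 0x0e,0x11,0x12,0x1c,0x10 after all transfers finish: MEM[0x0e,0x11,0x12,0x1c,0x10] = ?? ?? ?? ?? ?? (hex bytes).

D0: mem[0x16..0x1c] <- [bb 0d e5 0f cd d4 f1]
D1: mem[0x0f..0x10] <- [68 bb]
D2: mem[0x13..0x14] <- [bf 50]
D3: mem[0x17..0x1d] <- [68 bb 0d e5 0f cd d4]
D4: mem[0x0c..0x12] <- [50 5f bb 68 bb 0d e5]
query mem[0x0e]=0xbb, mem[0x11]=0x0d, mem[0x12]=0xe5, mem[0x1c]=0xcd, mem[0x10]=0xbb

MEM[0x0e,0x11,0x12,0x1c,0x10] = bb 0d e5 cd bb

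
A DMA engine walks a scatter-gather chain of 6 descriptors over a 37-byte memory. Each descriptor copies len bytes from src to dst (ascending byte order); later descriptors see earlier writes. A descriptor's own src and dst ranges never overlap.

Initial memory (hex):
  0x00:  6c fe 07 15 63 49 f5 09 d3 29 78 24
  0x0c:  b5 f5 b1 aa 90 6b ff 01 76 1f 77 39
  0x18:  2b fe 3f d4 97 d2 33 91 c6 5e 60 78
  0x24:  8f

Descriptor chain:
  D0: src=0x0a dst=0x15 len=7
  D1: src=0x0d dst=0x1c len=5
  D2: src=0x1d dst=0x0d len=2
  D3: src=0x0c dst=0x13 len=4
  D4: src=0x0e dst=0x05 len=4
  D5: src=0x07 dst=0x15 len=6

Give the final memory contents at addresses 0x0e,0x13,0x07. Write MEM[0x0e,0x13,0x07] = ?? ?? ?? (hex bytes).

MEM[0x0e,0x13,0x07] = aa b5 90

[0] 0x0a->0x15 len=7 : 78 24 b5 f5 b1 aa 90
[1] 0x0d->0x1c len=5 : f5 b1 aa 90 6b
[2] 0x1d->0x0d len=2 : b1 aa
[3] 0x0c->0x13 len=4 : b5 b1 aa aa
[4] 0x0e->0x05 len=4 : aa aa 90 6b
[5] 0x07->0x15 len=6 : 90 6b 29 78 24 b5
query mem[0x0e]=0xaa, mem[0x13]=0xb5, mem[0x07]=0x90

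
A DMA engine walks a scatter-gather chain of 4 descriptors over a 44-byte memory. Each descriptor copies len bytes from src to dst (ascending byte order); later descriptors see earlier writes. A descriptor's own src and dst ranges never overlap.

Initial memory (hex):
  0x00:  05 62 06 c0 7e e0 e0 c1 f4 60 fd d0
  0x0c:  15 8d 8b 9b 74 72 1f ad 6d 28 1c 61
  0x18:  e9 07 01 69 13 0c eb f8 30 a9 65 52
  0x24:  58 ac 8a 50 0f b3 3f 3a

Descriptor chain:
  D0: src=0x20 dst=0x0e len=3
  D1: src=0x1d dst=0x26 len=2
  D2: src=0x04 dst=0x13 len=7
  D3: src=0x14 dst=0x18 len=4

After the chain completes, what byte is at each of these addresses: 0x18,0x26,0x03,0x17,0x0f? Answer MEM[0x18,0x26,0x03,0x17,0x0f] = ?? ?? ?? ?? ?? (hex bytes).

MEM[0x18,0x26,0x03,0x17,0x0f] = e0 0c c0 f4 a9

#0 dst[0x0e+3] := {0x30,0xa9,0x65}
#1 dst[0x26+2] := {0x0c,0xeb}
#2 dst[0x13+7] := {0x7e,0xe0,0xe0,0xc1,0xf4,0x60,0xfd}
#3 dst[0x18+4] := {0xe0,0xe0,0xc1,0xf4}
query mem[0x18]=0xe0, mem[0x26]=0x0c, mem[0x03]=0xc0, mem[0x17]=0xf4, mem[0x0f]=0xa9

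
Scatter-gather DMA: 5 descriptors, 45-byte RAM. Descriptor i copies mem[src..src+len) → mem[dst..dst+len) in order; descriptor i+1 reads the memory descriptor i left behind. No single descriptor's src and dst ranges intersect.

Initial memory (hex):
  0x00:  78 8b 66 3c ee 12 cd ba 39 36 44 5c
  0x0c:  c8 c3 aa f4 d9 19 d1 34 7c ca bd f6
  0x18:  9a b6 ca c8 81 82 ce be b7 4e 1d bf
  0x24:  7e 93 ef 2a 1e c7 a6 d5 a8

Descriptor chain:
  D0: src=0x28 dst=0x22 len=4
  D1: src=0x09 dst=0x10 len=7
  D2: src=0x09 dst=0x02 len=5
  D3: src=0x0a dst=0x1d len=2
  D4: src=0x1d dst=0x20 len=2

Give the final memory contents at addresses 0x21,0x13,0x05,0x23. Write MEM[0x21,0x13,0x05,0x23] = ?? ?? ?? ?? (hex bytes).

MEM[0x21,0x13,0x05,0x23] = 5c c8 c8 c7

[0] 0x28->0x22 len=4 : 1e c7 a6 d5
[1] 0x09->0x10 len=7 : 36 44 5c c8 c3 aa f4
[2] 0x09->0x02 len=5 : 36 44 5c c8 c3
[3] 0x0a->0x1d len=2 : 44 5c
[4] 0x1d->0x20 len=2 : 44 5c
query mem[0x21]=0x5c, mem[0x13]=0xc8, mem[0x05]=0xc8, mem[0x23]=0xc7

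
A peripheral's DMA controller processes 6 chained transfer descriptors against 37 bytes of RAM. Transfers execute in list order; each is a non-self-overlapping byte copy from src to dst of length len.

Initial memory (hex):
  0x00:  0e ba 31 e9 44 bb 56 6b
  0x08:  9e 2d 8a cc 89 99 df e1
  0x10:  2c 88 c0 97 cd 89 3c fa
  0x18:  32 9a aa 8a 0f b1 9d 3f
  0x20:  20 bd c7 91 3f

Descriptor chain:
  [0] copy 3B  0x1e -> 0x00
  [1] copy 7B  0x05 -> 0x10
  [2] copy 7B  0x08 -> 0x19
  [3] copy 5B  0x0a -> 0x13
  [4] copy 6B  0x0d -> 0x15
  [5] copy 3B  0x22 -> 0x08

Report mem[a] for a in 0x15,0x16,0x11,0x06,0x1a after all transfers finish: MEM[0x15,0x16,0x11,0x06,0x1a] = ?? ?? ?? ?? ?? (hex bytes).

D0: mem[0x00..0x02] <- [9d 3f 20]
D1: mem[0x10..0x16] <- [bb 56 6b 9e 2d 8a cc]
D2: mem[0x19..0x1f] <- [9e 2d 8a cc 89 99 df]
D3: mem[0x13..0x17] <- [8a cc 89 99 df]
D4: mem[0x15..0x1a] <- [99 df e1 bb 56 6b]
D5: mem[0x08..0x0a] <- [c7 91 3f]
query mem[0x15]=0x99, mem[0x16]=0xdf, mem[0x11]=0x56, mem[0x06]=0x56, mem[0x1a]=0x6b

MEM[0x15,0x16,0x11,0x06,0x1a] = 99 df 56 56 6b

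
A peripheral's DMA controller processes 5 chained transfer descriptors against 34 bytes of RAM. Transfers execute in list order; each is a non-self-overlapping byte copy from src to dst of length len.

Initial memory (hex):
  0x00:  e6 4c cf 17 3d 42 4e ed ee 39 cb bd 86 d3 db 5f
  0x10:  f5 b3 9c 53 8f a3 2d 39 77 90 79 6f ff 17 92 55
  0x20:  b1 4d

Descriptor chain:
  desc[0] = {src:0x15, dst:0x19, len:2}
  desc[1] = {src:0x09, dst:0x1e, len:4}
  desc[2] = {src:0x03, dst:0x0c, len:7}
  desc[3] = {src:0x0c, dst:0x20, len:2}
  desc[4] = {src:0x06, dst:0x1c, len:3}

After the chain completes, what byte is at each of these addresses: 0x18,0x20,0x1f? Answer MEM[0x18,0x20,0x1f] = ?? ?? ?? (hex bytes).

[0] 0x15->0x19 len=2 : a3 2d
[1] 0x09->0x1e len=4 : 39 cb bd 86
[2] 0x03->0x0c len=7 : 17 3d 42 4e ed ee 39
[3] 0x0c->0x20 len=2 : 17 3d
[4] 0x06->0x1c len=3 : 4e ed ee
query mem[0x18]=0x77, mem[0x20]=0x17, mem[0x1f]=0xcb

MEM[0x18,0x20,0x1f] = 77 17 cb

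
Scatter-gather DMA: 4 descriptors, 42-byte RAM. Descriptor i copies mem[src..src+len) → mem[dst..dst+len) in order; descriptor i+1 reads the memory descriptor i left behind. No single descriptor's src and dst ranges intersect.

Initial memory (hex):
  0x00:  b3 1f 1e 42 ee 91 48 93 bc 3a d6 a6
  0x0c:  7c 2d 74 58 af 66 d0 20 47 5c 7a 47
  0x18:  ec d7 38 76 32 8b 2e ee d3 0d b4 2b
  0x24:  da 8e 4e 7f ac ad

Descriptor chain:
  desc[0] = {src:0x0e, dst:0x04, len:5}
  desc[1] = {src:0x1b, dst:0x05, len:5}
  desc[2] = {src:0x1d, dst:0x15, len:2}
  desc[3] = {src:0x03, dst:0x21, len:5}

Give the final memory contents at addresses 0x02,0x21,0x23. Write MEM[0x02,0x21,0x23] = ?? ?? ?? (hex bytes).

#0 dst[0x04+5] := {0x74,0x58,0xaf,0x66,0xd0}
#1 dst[0x05+5] := {0x76,0x32,0x8b,0x2e,0xee}
#2 dst[0x15+2] := {0x8b,0x2e}
#3 dst[0x21+5] := {0x42,0x74,0x76,0x32,0x8b}
query mem[0x02]=0x1e, mem[0x21]=0x42, mem[0x23]=0x76

MEM[0x02,0x21,0x23] = 1e 42 76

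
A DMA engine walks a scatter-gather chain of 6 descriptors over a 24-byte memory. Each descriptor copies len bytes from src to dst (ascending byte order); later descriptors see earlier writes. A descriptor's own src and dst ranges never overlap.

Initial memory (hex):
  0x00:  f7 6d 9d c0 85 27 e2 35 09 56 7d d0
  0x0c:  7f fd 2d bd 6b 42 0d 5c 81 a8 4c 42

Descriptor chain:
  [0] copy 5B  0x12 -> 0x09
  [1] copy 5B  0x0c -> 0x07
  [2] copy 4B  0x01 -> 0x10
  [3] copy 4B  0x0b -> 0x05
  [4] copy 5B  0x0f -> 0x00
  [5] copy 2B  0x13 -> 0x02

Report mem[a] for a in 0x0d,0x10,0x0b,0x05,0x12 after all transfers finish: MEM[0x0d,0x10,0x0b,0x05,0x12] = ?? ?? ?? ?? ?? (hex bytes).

[0] 0x12->0x09 len=5 : 0d 5c 81 a8 4c
[1] 0x0c->0x07 len=5 : a8 4c 2d bd 6b
[2] 0x01->0x10 len=4 : 6d 9d c0 85
[3] 0x0b->0x05 len=4 : 6b a8 4c 2d
[4] 0x0f->0x00 len=5 : bd 6d 9d c0 85
[5] 0x13->0x02 len=2 : 85 81
query mem[0x0d]=0x4c, mem[0x10]=0x6d, mem[0x0b]=0x6b, mem[0x05]=0x6b, mem[0x12]=0xc0

MEM[0x0d,0x10,0x0b,0x05,0x12] = 4c 6d 6b 6b c0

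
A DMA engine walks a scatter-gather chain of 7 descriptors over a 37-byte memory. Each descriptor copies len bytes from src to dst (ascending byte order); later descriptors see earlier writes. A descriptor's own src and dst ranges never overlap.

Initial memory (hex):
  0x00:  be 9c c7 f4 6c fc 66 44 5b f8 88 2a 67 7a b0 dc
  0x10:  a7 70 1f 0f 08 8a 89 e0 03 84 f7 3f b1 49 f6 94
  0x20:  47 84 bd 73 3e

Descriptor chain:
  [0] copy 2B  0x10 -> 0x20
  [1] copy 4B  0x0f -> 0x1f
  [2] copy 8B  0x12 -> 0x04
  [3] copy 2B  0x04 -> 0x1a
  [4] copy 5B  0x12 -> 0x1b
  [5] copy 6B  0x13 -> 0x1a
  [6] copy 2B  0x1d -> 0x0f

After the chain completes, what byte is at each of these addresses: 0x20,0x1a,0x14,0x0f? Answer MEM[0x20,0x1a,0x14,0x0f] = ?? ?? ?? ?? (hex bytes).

MEM[0x20,0x1a,0x14,0x0f] = a7 0f 08 89

[0] 0x10->0x20 len=2 : a7 70
[1] 0x0f->0x1f len=4 : dc a7 70 1f
[2] 0x12->0x04 len=8 : 1f 0f 08 8a 89 e0 03 84
[3] 0x04->0x1a len=2 : 1f 0f
[4] 0x12->0x1b len=5 : 1f 0f 08 8a 89
[5] 0x13->0x1a len=6 : 0f 08 8a 89 e0 03
[6] 0x1d->0x0f len=2 : 89 e0
query mem[0x20]=0xa7, mem[0x1a]=0x0f, mem[0x14]=0x08, mem[0x0f]=0x89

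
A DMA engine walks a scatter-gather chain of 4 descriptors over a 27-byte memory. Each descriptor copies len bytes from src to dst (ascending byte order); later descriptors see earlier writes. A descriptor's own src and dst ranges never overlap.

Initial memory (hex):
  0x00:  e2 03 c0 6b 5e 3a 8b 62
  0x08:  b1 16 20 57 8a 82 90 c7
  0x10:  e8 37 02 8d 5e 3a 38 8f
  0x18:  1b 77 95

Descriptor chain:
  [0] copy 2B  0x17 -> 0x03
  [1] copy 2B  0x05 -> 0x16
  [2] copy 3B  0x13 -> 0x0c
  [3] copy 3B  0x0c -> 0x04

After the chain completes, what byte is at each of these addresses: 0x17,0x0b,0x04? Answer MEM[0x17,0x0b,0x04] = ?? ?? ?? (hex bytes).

D0: mem[0x03..0x04] <- [8f 1b]
D1: mem[0x16..0x17] <- [3a 8b]
D2: mem[0x0c..0x0e] <- [8d 5e 3a]
D3: mem[0x04..0x06] <- [8d 5e 3a]
query mem[0x17]=0x8b, mem[0x0b]=0x57, mem[0x04]=0x8d

MEM[0x17,0x0b,0x04] = 8b 57 8d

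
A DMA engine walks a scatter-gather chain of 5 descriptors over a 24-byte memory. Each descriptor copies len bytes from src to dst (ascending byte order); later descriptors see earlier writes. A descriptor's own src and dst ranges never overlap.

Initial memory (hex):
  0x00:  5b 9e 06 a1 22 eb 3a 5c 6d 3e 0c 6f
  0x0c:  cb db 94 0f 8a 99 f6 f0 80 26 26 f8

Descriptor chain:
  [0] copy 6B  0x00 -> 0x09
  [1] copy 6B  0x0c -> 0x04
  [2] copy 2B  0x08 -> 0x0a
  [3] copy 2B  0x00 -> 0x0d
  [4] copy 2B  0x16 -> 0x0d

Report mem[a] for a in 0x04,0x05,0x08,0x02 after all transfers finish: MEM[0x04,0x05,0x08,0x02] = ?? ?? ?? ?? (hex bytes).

D0: mem[0x09..0x0e] <- [5b 9e 06 a1 22 eb]
D1: mem[0x04..0x09] <- [a1 22 eb 0f 8a 99]
D2: mem[0x0a..0x0b] <- [8a 99]
D3: mem[0x0d..0x0e] <- [5b 9e]
D4: mem[0x0d..0x0e] <- [26 f8]
query mem[0x04]=0xa1, mem[0x05]=0x22, mem[0x08]=0x8a, mem[0x02]=0x06

MEM[0x04,0x05,0x08,0x02] = a1 22 8a 06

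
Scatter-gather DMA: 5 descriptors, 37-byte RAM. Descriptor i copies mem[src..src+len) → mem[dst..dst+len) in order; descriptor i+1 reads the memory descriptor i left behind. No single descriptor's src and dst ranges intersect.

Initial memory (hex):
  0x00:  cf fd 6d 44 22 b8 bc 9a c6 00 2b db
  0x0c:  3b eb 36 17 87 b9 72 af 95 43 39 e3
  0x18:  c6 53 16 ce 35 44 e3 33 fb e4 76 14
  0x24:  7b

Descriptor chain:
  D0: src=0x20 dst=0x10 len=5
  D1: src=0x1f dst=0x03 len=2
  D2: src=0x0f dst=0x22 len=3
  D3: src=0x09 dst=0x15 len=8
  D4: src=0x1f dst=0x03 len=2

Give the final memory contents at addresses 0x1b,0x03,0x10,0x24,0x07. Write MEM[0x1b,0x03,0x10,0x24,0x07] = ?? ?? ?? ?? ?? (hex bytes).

MEM[0x1b,0x03,0x10,0x24,0x07] = 17 33 fb e4 9a

  after D0: wrote 5B at 0x10 = fbe476147b
  after D1: wrote 2B at 0x03 = 33fb
  after D2: wrote 3B at 0x22 = 17fbe4
  after D3: wrote 8B at 0x15 = 002bdb3beb3617fb
  after D4: wrote 2B at 0x03 = 33fb
query mem[0x1b]=0x17, mem[0x03]=0x33, mem[0x10]=0xfb, mem[0x24]=0xe4, mem[0x07]=0x9a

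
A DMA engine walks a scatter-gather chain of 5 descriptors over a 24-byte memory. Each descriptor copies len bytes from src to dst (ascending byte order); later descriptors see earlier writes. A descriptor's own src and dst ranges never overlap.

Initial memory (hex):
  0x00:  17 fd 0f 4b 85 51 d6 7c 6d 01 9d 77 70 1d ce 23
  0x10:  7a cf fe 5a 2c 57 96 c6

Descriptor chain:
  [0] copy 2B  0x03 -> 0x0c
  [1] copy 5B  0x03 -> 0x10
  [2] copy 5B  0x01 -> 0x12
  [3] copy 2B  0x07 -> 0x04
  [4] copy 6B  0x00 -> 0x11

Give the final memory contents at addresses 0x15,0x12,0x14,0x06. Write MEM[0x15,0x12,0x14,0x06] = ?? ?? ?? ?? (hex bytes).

MEM[0x15,0x12,0x14,0x06] = 7c fd 4b d6

  after D0: wrote 2B at 0x0c = 4b85
  after D1: wrote 5B at 0x10 = 4b8551d67c
  after D2: wrote 5B at 0x12 = fd0f4b8551
  after D3: wrote 2B at 0x04 = 7c6d
  after D4: wrote 6B at 0x11 = 17fd0f4b7c6d
query mem[0x15]=0x7c, mem[0x12]=0xfd, mem[0x14]=0x4b, mem[0x06]=0xd6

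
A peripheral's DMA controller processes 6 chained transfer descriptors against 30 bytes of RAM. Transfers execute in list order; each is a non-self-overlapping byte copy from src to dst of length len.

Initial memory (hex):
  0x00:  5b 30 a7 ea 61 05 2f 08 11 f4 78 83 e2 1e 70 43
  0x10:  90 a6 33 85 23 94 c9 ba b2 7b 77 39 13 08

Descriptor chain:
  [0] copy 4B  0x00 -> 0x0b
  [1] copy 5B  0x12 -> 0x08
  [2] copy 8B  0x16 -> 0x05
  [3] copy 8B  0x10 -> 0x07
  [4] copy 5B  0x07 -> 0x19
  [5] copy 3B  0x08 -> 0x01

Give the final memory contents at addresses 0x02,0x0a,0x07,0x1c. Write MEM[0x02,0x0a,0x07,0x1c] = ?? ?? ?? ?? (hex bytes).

MEM[0x02,0x0a,0x07,0x1c] = 33 85 90 85

#0 dst[0x0b+4] := {0x5b,0x30,0xa7,0xea}
#1 dst[0x08+5] := {0x33,0x85,0x23,0x94,0xc9}
#2 dst[0x05+8] := {0xc9,0xba,0xb2,0x7b,0x77,0x39,0x13,0x08}
#3 dst[0x07+8] := {0x90,0xa6,0x33,0x85,0x23,0x94,0xc9,0xba}
#4 dst[0x19+5] := {0x90,0xa6,0x33,0x85,0x23}
#5 dst[0x01+3] := {0xa6,0x33,0x85}
query mem[0x02]=0x33, mem[0x0a]=0x85, mem[0x07]=0x90, mem[0x1c]=0x85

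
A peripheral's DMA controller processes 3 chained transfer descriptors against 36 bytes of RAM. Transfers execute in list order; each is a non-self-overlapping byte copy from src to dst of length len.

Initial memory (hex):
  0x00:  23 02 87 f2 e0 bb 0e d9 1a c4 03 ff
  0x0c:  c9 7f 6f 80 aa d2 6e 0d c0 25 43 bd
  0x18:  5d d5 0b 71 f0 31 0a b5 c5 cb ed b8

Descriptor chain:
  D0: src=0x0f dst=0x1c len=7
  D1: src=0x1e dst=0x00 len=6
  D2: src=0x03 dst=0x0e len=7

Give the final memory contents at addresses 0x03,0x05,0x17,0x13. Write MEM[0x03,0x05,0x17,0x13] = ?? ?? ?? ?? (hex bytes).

[0] 0x0f->0x1c len=7 : 80 aa d2 6e 0d c0 25
[1] 0x1e->0x00 len=6 : d2 6e 0d c0 25 b8
[2] 0x03->0x0e len=7 : c0 25 b8 0e d9 1a c4
query mem[0x03]=0xc0, mem[0x05]=0xb8, mem[0x17]=0xbd, mem[0x13]=0x1a

MEM[0x03,0x05,0x17,0x13] = c0 b8 bd 1a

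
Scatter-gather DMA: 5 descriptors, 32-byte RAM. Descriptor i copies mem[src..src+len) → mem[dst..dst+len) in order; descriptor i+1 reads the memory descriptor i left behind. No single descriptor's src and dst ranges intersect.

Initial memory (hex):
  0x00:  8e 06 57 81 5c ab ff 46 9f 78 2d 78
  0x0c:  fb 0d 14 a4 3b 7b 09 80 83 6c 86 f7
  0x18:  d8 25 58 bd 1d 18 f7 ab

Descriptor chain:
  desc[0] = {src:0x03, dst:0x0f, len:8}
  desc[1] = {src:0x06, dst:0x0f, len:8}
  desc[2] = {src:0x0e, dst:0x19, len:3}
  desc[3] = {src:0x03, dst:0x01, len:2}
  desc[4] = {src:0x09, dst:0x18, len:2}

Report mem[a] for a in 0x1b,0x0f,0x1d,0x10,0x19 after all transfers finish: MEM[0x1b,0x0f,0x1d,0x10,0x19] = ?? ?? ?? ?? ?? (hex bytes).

#0 dst[0x0f+8] := {0x81,0x5c,0xab,0xff,0x46,0x9f,0x78,0x2d}
#1 dst[0x0f+8] := {0xff,0x46,0x9f,0x78,0x2d,0x78,0xfb,0x0d}
#2 dst[0x19+3] := {0x14,0xff,0x46}
#3 dst[0x01+2] := {0x81,0x5c}
#4 dst[0x18+2] := {0x78,0x2d}
query mem[0x1b]=0x46, mem[0x0f]=0xff, mem[0x1d]=0x18, mem[0x10]=0x46, mem[0x19]=0x2d

MEM[0x1b,0x0f,0x1d,0x10,0x19] = 46 ff 18 46 2d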